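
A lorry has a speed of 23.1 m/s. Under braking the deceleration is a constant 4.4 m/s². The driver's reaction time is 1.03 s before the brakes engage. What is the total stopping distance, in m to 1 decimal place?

Reaction distance = v·t_r = 23.1000 × 1.03 = 23.793 m.
Braking distance = v²/(2a) = 23.1000² / (2 × 4.400) = 533.610 / 8.800 = 60.637 m.
Total = 23.793 + 60.637 = 84.430 m.

Total stopping distance ≈ 84.4 m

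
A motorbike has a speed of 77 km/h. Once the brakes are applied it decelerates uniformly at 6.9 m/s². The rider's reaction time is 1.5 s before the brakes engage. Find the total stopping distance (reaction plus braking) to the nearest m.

77 km/h ÷ 3.6 = 21.3889 m/s.
Reaction distance = v·t_r = 21.3889 × 1.5 = 32.083 m.
Braking distance = v²/(2a) = 21.3889² / (2 × 6.900) = 457.485 / 13.800 = 33.151 m.
Total = 32.083 + 33.151 = 65.234 m.

Total stopping distance ≈ 65 m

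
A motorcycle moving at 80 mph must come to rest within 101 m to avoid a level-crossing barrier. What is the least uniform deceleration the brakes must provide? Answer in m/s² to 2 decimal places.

80 mph × 0.44704 = 35.7632 m/s.
v² = 2a·d ⇒ a = v²/(2d) = 35.7632² / (2 × 101.000) = 1279.006 / 202.000 = 6.3317 m/s².

Required deceleration ≈ 6.33 m/s²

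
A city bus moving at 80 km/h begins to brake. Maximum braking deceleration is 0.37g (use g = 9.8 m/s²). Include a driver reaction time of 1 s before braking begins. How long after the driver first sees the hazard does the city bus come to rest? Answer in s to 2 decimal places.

80 km/h ÷ 3.6 = 22.2222 m/s.
a = 0.37 × 9.8 = 3.626 m/s².
Braking time = v/a = 22.2222 / 3.626 = 6.129 s.
Total = 1 + 6.129 = 7.129 s.

Total time ≈ 7.13 s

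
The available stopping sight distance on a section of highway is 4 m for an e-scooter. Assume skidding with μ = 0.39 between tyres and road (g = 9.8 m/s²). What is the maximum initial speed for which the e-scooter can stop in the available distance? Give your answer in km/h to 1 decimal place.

Maximum speed ≈ 19.9 km/h

a = μg = 0.39 × 9.8 = 3.822 m/s².
v²/(2a) = d ⇒ v = √(2 × 3.822 × 4) = √30.58 = 5.5299 m/s.
5.5299 m/s × 3.6 = 19.908 km/h.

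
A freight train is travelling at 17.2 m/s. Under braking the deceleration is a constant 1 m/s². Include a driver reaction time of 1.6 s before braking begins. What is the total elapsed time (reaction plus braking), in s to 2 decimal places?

Braking time = v/a = 17.2000 / 1.000 = 17.200 s.
Total = 1.6 + 17.200 = 18.800 s.

Total time ≈ 18.80 s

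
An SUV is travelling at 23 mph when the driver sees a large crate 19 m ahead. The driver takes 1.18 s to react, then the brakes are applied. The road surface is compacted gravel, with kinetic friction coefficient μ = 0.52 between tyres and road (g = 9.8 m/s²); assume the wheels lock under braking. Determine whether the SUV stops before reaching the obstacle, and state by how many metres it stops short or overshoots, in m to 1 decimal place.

No — it overshoots by 3.5 m

23 mph × 0.44704 = 10.2819 m/s.
a = μg = 0.52 × 9.8 = 5.096 m/s².
Reaction distance = 10.2819 × 1.18 = 12.133 m.
Braking distance = v²/(2a) = 105.717 / 10.192 = 10.373 m.
Total stopping distance = 12.133 + 10.373 = 22.506 m, vs 19 m available — it cannot stop in time and overshoots by 22.506 − 19 = 3.506 m.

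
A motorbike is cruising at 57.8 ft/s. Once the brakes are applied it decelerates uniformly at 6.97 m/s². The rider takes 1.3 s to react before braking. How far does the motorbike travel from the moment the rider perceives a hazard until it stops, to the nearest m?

Total stopping distance ≈ 45 m

57.8 ft/s × 0.3048 = 17.6174 m/s.
Reaction distance = v·t_r = 17.6174 × 1.3 = 22.903 m.
Braking distance = v²/(2a) = 17.6174² / (2 × 6.970) = 310.373 / 13.940 = 22.265 m.
Total = 22.903 + 22.265 = 45.168 m.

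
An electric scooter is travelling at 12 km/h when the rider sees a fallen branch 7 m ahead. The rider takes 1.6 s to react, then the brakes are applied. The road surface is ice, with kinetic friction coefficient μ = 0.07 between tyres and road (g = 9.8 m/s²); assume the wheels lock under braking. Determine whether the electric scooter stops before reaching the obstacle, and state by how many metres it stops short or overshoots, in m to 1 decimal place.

No — it overshoots by 6.4 m

12 km/h ÷ 3.6 = 3.3333 m/s.
a = μg = 0.07 × 9.8 = 0.686 m/s².
Reaction distance = 3.3333 × 1.6 = 5.333 m.
Braking distance = v²/(2a) = 11.111 / 1.372 = 8.098 m.
Total stopping distance = 5.333 + 8.098 = 13.431 m, vs 7 m available — it cannot stop in time and overshoots by 13.431 − 7 = 6.431 m.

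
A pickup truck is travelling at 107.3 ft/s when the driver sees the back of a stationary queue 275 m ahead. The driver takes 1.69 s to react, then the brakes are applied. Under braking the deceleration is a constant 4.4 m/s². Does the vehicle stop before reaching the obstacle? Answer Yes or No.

107.3 ft/s × 0.3048 = 32.7050 m/s.
Reaction distance = 32.7050 × 1.69 = 55.271 m.
Braking distance = v²/(2a) = 1069.617 / 8.800 = 121.547 m.
Total stopping distance = 55.271 + 121.547 = 176.818 m, vs 275 m available — it stops with 275 − 176.818 = 98.182 m to spare.

Yes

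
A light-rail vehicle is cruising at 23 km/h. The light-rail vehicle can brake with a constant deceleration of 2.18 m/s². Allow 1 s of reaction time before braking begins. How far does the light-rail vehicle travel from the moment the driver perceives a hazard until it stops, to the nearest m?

Total stopping distance ≈ 16 m

23 km/h ÷ 3.6 = 6.3889 m/s.
Reaction distance = v·t_r = 6.3889 × 1 = 6.389 m.
Braking distance = v²/(2a) = 6.3889² / (2 × 2.180) = 40.818 / 4.360 = 9.362 m.
Total = 6.389 + 9.362 = 15.751 m.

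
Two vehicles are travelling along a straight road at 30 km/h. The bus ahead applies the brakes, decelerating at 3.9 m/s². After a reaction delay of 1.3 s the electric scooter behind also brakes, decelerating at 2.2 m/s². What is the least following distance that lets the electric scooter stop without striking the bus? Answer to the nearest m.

Minimum gap ≈ 18 m

30 km/h ÷ 3.6 = 8.3333 m/s.
Leader travels v²/(2a_L) = 69.444 / 7.800 = 8.903 m before stopping.
Follower covers v·t_r = 8.3333 × 1.3 = 10.833 m while reacting, then v²/(2a_F) = 69.444 / 4.400 = 15.783 m while braking, for a total of 10.833 + 15.783 = 26.616 m.
Since a_F ≤ a_L and the follower starts braking later, the follower is never slower than the leader, so the closest approach is when both have stopped.
Minimum gap = 26.616 − 8.903 = 17.713 m.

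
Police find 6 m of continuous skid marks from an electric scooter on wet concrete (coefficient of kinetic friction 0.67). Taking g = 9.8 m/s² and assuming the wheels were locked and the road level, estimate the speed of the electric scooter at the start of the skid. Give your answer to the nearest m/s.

Initial speed ≈ 9 m/s

Deceleration a = μg = 0.67 × 9.8 = 6.566 m/s².
v = √(2a·d) = √(2 × 6.566 × 6) = √78.792 = 8.8765 m/s.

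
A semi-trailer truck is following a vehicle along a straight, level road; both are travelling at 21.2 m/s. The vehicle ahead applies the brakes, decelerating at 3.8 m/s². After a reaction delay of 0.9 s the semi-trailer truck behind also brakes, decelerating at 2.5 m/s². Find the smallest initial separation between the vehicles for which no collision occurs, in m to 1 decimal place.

Minimum gap ≈ 49.8 m

Leader travels v²/(2a_L) = 449.440 / 7.600 = 59.137 m before stopping.
Follower covers v·t_r = 21.2000 × 0.9 = 19.080 m while reacting, then v²/(2a_F) = 449.440 / 5.000 = 89.888 m while braking, for a total of 19.080 + 89.888 = 108.968 m.
Since a_F ≤ a_L and the follower starts braking later, the follower is never slower than the leader, so the closest approach is when both have stopped.
Minimum gap = 108.968 − 59.137 = 49.831 m.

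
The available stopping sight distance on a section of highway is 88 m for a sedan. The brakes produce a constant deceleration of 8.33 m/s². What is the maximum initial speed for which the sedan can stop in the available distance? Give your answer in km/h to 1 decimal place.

v²/(2a) = d ⇒ v = √(2 × 8.330 × 88) = √1466.08 = 38.2894 m/s.
38.2894 m/s × 3.6 = 137.842 km/h.

Maximum speed ≈ 137.8 km/h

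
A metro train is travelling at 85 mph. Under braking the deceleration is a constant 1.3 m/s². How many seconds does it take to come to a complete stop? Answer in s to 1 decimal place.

Braking time ≈ 29.2 s

85 mph × 0.44704 = 37.9984 m/s.
Braking time = v/a = 37.9984 / 1.300 = 29.230 s.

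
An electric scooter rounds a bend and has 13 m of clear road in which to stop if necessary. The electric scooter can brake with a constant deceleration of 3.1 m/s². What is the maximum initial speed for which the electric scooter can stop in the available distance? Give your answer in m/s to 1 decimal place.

v²/(2a) = d ⇒ v = √(2 × 3.100 × 13) = √80.60 = 8.9778 m/s.

Maximum speed ≈ 9.0 m/s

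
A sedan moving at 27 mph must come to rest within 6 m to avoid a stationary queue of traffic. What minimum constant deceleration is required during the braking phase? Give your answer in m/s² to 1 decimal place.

Required deceleration ≈ 12.1 m/s²

27 mph × 0.44704 = 12.0701 m/s.
v² = 2a·d ⇒ a = v²/(2d) = 12.0701² / (2 × 6.000) = 145.687 / 12.000 = 12.1406 m/s².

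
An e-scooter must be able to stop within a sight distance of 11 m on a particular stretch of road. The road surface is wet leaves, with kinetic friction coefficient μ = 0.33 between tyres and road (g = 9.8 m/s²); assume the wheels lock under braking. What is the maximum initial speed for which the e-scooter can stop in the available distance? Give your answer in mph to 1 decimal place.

a = μg = 0.33 × 9.8 = 3.234 m/s².
v²/(2a) = d ⇒ v = √(2 × 3.234 × 11) = √71.15 = 8.4350 m/s.
8.4350 m/s ÷ 0.44704 = 18.869 mph.

Maximum speed ≈ 18.9 mph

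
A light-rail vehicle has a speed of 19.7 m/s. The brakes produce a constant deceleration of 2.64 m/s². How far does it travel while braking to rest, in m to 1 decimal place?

Braking distance = v²/(2a) = 19.7000² / (2 × 2.640) = 388.090 / 5.280 = 73.502 m.

Braking distance ≈ 73.5 m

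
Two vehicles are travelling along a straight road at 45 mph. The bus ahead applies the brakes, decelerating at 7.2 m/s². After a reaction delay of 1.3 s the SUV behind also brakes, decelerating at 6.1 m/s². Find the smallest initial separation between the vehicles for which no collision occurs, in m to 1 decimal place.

Minimum gap ≈ 31.2 m

45 mph × 0.44704 = 20.1168 m/s.
Leader travels v²/(2a_L) = 404.686 / 14.400 = 28.103 m before stopping.
Follower covers v·t_r = 20.1168 × 1.3 = 26.152 m while reacting, then v²/(2a_F) = 404.686 / 12.200 = 33.171 m while braking, for a total of 26.152 + 33.171 = 59.323 m.
Since a_F ≤ a_L and the follower starts braking later, the follower is never slower than the leader, so the closest approach is when both have stopped.
Minimum gap = 59.323 − 28.103 = 31.220 m.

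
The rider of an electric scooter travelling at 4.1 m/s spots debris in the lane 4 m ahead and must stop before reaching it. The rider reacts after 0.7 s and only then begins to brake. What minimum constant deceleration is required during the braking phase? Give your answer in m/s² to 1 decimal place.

Required deceleration ≈ 7.4 m/s²

Distance covered during reaction = 4.1000 × 0.7 = 2.870 m.
Distance available for braking: 4 − 2.870 = 1.130 m.
v² = 2a·d ⇒ a = v²/(2d) = 4.1000² / (2 × 1.130) = 16.810 / 2.260 = 7.4381 m/s².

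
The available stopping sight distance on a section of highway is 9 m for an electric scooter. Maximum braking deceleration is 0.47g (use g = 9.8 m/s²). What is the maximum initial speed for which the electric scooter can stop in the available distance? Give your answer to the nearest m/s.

a = 0.47 × 9.8 = 4.606 m/s².
v²/(2a) = d ⇒ v = √(2 × 4.606 × 9) = √82.91 = 9.1055 m/s.

Maximum speed ≈ 9 m/s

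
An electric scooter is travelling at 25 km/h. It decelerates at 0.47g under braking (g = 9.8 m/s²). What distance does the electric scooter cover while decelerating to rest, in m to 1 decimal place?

25 km/h ÷ 3.6 = 6.9444 m/s.
a = 0.47 × 9.8 = 4.606 m/s².
Braking distance = v²/(2a) = 6.9444² / (2 × 4.606) = 48.225 / 9.212 = 5.235 m.

Braking distance ≈ 5.2 m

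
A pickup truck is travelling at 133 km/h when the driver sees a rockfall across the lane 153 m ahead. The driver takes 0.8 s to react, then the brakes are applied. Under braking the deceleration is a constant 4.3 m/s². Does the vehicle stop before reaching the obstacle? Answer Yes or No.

133 km/h ÷ 3.6 = 36.9444 m/s.
Reaction distance = 36.9444 × 0.8 = 29.556 m.
Braking distance = v²/(2a) = 1364.889 / 8.600 = 158.708 m.
Total stopping distance = 29.556 + 158.708 = 188.264 m, vs 153 m available — it cannot stop in time and overshoots by 188.264 − 153 = 35.264 m.

No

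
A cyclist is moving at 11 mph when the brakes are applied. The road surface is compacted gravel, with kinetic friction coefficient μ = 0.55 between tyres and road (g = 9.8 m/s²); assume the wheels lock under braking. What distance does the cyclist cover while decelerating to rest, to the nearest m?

11 mph × 0.44704 = 4.9174 m/s.
a = μg = 0.55 × 9.8 = 5.390 m/s².
Braking distance = v²/(2a) = 4.9174² / (2 × 5.390) = 24.181 / 10.780 = 2.243 m.

Braking distance ≈ 2 m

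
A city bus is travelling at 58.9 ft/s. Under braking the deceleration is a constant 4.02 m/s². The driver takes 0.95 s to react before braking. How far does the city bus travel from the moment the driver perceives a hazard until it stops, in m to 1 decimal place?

Total stopping distance ≈ 57.1 m

58.9 ft/s × 0.3048 = 17.9527 m/s.
Reaction distance = v·t_r = 17.9527 × 0.95 = 17.055 m.
Braking distance = v²/(2a) = 17.9527² / (2 × 4.020) = 322.299 / 8.040 = 40.087 m.
Total = 17.055 + 40.087 = 57.142 m.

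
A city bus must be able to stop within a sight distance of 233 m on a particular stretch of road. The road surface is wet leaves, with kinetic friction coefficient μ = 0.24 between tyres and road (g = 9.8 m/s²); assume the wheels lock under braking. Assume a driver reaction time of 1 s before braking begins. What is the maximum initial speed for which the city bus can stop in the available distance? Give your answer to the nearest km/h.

Maximum speed ≈ 111 km/h

a = μg = 0.24 × 9.8 = 2.352 m/s².
Stopping distance: v·t_r + v²/(2a) = 233 with t_r = 1 s and a = 2.352 m/s².
So v² + 4.704 v − 1096.03 = 0.
Positive root: v = −a·t_r + √((a·t_r)² + 2a·d) = −2.352 + √(5.532 + 1096.03) = 30.8378 m/s.
30.8378 m/s × 3.6 = 111.016 km/h.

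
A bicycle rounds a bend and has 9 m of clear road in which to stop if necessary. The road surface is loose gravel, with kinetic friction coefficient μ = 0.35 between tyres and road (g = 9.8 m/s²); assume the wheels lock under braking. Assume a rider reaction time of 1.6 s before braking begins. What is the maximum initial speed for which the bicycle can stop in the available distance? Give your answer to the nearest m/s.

Maximum speed ≈ 4 m/s

a = μg = 0.35 × 9.8 = 3.430 m/s².
Stopping distance: v·t_r + v²/(2a) = 9 with t_r = 1.6 s and a = 3.430 m/s².
So v² + 10.976 v − 61.74 = 0.
Positive root: v = −a·t_r + √((a·t_r)² + 2a·d) = −5.488 + √(30.118 + 61.74) = 4.0963 m/s.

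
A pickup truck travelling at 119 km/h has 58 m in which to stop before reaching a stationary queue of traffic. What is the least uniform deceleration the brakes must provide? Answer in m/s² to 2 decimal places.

119 km/h ÷ 3.6 = 33.0556 m/s.
v² = 2a·d ⇒ a = v²/(2d) = 33.0556² / (2 × 58.000) = 1092.673 / 116.000 = 9.4196 m/s².

Required deceleration ≈ 9.42 m/s²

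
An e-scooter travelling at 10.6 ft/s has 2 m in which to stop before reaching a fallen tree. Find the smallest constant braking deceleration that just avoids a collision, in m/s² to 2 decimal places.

Required deceleration ≈ 2.61 m/s²

10.6 ft/s × 0.3048 = 3.2309 m/s.
v² = 2a·d ⇒ a = v²/(2d) = 3.2309² / (2 × 2.000) = 10.439 / 4.000 = 2.6098 m/s².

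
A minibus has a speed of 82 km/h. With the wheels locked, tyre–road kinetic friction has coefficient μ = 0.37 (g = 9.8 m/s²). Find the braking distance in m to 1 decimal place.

Braking distance ≈ 71.5 m

82 km/h ÷ 3.6 = 22.7778 m/s.
a = μg = 0.37 × 9.8 = 3.626 m/s².
Braking distance = v²/(2a) = 22.7778² / (2 × 3.626) = 518.828 / 7.252 = 71.543 m.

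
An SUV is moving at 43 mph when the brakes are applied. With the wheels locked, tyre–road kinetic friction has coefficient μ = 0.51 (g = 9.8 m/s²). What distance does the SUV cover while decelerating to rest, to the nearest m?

43 mph × 0.44704 = 19.2227 m/s.
a = μg = 0.51 × 9.8 = 4.998 m/s².
Braking distance = v²/(2a) = 19.2227² / (2 × 4.998) = 369.512 / 9.996 = 36.966 m.

Braking distance ≈ 37 m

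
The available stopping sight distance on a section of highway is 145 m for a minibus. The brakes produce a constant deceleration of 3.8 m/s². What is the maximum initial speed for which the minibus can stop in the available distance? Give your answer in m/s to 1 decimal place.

Maximum speed ≈ 33.2 m/s

v²/(2a) = d ⇒ v = √(2 × 3.800 × 145) = √1102.00 = 33.1964 m/s.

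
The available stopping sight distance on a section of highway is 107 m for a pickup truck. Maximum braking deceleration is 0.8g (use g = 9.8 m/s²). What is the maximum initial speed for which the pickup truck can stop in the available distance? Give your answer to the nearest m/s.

Maximum speed ≈ 41 m/s

a = 0.8 × 9.8 = 7.840 m/s².
v²/(2a) = d ⇒ v = √(2 × 7.840 × 107) = √1677.76 = 40.9605 m/s.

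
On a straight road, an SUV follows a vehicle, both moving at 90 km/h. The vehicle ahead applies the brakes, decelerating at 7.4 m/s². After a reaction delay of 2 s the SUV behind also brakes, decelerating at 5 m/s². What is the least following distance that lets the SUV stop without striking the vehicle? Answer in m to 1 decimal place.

90 km/h ÷ 3.6 = 25.0000 m/s.
Leader travels v²/(2a_L) = 625.000 / 14.800 = 42.230 m before stopping.
Follower covers v·t_r = 25.0000 × 2 = 50.000 m while reacting, then v²/(2a_F) = 625.000 / 10.000 = 62.500 m while braking, for a total of 50.000 + 62.500 = 112.500 m.
Since a_F ≤ a_L and the follower starts braking later, the follower is never slower than the leader, so the closest approach is when both have stopped.
Minimum gap = 112.500 − 42.230 = 70.270 m.

Minimum gap ≈ 70.3 m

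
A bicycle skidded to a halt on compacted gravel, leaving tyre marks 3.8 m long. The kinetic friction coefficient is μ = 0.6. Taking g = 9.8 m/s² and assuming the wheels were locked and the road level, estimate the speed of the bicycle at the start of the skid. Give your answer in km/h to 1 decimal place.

Deceleration a = μg = 0.6 × 9.8 = 5.880 m/s².
v = √(2a·d) = √(2 × 5.880 × 3.8) = √44.688 = 6.6849 m/s.
= 6.6849 × 3.6 = 24.066 km/h.

Initial speed ≈ 24.1 km/h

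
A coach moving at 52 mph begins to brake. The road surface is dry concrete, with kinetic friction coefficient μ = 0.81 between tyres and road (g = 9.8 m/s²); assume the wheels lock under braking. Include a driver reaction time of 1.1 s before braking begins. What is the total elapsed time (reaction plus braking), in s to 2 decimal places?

52 mph × 0.44704 = 23.2461 m/s.
a = μg = 0.81 × 9.8 = 7.938 m/s².
Braking time = v/a = 23.2461 / 7.938 = 2.928 s.
Total = 1.1 + 2.928 = 4.028 s.

Total time ≈ 4.03 s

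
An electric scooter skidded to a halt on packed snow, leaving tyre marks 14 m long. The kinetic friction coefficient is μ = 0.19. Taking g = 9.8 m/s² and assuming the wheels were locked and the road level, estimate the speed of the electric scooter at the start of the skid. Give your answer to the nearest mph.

Deceleration a = μg = 0.19 × 9.8 = 1.862 m/s².
v = √(2a·d) = √(2 × 1.862 × 14) = √52.136 = 7.2205 m/s.
= 7.2205 ÷ 0.44704 = 16.152 mph.

Initial speed ≈ 16 mph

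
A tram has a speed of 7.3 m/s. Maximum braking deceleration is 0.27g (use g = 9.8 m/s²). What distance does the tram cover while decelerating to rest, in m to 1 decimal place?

Braking distance ≈ 10.1 m

a = 0.27 × 9.8 = 2.646 m/s².
Braking distance = v²/(2a) = 7.3000² / (2 × 2.646) = 53.290 / 5.292 = 10.070 m.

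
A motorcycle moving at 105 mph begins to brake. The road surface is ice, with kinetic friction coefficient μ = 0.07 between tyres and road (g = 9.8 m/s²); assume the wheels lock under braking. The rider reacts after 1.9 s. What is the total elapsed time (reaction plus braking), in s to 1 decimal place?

Total time ≈ 70.3 s

105 mph × 0.44704 = 46.9392 m/s.
a = μg = 0.07 × 9.8 = 0.686 m/s².
Braking time = v/a = 46.9392 / 0.686 = 68.424 s.
Total = 1.9 + 68.424 = 70.324 s.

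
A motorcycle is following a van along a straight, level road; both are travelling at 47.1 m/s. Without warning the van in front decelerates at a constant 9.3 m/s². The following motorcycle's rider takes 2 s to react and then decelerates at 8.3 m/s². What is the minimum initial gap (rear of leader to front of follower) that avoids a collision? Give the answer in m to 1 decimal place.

Leader travels v²/(2a_L) = 2218.410 / 18.600 = 119.269 m before stopping.
Follower covers v·t_r = 47.1000 × 2 = 94.200 m while reacting, then v²/(2a_F) = 2218.410 / 16.600 = 133.639 m while braking, for a total of 94.200 + 133.639 = 227.839 m.
Since a_F ≤ a_L and the follower starts braking later, the follower is never slower than the leader, so the closest approach is when both have stopped.
Minimum gap = 227.839 − 119.269 = 108.570 m.

Minimum gap ≈ 108.6 m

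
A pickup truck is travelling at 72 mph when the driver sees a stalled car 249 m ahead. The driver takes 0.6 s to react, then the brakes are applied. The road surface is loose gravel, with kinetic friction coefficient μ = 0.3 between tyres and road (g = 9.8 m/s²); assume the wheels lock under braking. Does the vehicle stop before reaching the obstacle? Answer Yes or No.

Yes

72 mph × 0.44704 = 32.1869 m/s.
a = μg = 0.3 × 9.8 = 2.940 m/s².
Reaction distance = 32.1869 × 0.6 = 19.312 m.
Braking distance = v²/(2a) = 1035.997 / 5.880 = 176.190 m.
Total stopping distance = 19.312 + 176.190 = 195.502 m, vs 249 m available — it stops with 249 − 195.502 = 53.498 m to spare.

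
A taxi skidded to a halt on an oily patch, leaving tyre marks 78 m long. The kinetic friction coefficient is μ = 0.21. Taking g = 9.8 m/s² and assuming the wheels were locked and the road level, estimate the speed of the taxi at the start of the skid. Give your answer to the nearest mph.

Deceleration a = μg = 0.21 × 9.8 = 2.058 m/s².
v = √(2a·d) = √(2 × 2.058 × 78) = √321.048 = 17.9178 m/s.
= 17.9178 ÷ 0.44704 = 40.081 mph.

Initial speed ≈ 40 mph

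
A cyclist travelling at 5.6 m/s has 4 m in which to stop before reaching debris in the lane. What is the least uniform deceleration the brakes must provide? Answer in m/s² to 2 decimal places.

Required deceleration ≈ 3.92 m/s²

v² = 2a·d ⇒ a = v²/(2d) = 5.6000² / (2 × 4.000) = 31.360 / 8.000 = 3.9200 m/s².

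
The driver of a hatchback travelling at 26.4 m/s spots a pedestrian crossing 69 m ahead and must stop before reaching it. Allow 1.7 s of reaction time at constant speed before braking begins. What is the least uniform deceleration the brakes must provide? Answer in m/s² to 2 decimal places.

Distance covered during reaction = 26.4000 × 1.7 = 44.880 m.
Distance available for braking: 69 − 44.880 = 24.120 m.
v² = 2a·d ⇒ a = v²/(2d) = 26.4000² / (2 × 24.120) = 696.960 / 48.240 = 14.4478 m/s².

Required deceleration ≈ 14.45 m/s²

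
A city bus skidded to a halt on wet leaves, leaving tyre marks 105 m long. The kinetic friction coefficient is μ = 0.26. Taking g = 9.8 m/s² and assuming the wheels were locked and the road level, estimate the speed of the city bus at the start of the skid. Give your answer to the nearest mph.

Initial speed ≈ 52 mph

Deceleration a = μg = 0.26 × 9.8 = 2.548 m/s².
v = √(2a·d) = √(2 × 2.548 × 105) = √535.080 = 23.1318 m/s.
= 23.1318 ÷ 0.44704 = 51.744 mph.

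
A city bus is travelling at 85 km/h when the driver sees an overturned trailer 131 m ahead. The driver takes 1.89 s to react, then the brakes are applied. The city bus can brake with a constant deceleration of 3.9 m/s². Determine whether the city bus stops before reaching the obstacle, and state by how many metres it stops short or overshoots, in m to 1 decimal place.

Yes — it stops 14.9 m short of the obstacle

85 km/h ÷ 3.6 = 23.6111 m/s.
Reaction distance = 23.6111 × 1.89 = 44.625 m.
Braking distance = v²/(2a) = 557.484 / 7.800 = 71.472 m.
Total stopping distance = 44.625 + 71.472 = 116.097 m, vs 131 m available — it stops with 131 − 116.097 = 14.903 m to spare.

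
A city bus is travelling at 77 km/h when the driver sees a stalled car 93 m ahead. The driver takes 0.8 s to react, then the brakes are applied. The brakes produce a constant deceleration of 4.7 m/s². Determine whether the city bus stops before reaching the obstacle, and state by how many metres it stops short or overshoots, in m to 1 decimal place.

Yes — it stops 27.2 m short of the obstacle

77 km/h ÷ 3.6 = 21.3889 m/s.
Reaction distance = 21.3889 × 0.8 = 17.111 m.
Braking distance = v²/(2a) = 457.485 / 9.400 = 48.669 m.
Total stopping distance = 17.111 + 48.669 = 65.780 m, vs 93 m available — it stops with 93 − 65.780 = 27.220 m to spare.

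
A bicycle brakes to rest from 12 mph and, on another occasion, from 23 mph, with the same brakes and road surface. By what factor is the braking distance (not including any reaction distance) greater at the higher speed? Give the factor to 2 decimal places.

Braking distance d = v²/(2a), so with a fixed, d ∝ v².
Factor = (23/12)² = 1.9167² = 3.6737.

Factor ≈ 3.67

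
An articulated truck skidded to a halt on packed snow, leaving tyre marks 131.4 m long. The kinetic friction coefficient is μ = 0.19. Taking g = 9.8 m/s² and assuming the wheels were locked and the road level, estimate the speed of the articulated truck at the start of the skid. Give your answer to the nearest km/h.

Initial speed ≈ 80 km/h

Deceleration a = μg = 0.19 × 9.8 = 1.862 m/s².
v = √(2a·d) = √(2 × 1.862 × 131.4) = √489.334 = 22.1209 m/s.
= 22.1209 × 3.6 = 79.635 km/h.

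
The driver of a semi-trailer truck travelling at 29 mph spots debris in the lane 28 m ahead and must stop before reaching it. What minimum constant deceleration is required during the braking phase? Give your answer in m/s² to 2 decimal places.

29 mph × 0.44704 = 12.9642 m/s.
v² = 2a·d ⇒ a = v²/(2d) = 12.9642² / (2 × 28.000) = 168.070 / 56.000 = 3.0012 m/s².

Required deceleration ≈ 3.00 m/s²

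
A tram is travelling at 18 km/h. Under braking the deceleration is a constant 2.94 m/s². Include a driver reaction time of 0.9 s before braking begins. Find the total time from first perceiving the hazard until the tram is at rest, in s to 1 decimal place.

18 km/h ÷ 3.6 = 5.0000 m/s.
Braking time = v/a = 5.0000 / 2.940 = 1.701 s.
Total = 0.9 + 1.701 = 2.601 s.

Total time ≈ 2.6 s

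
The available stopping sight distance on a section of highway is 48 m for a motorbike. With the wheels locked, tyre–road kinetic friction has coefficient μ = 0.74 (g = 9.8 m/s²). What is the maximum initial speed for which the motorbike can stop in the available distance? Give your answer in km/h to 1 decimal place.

a = μg = 0.74 × 9.8 = 7.252 m/s².
v²/(2a) = d ⇒ v = √(2 × 7.252 × 48) = √696.19 = 26.3854 m/s.
26.3854 m/s × 3.6 = 94.987 km/h.

Maximum speed ≈ 95.0 km/h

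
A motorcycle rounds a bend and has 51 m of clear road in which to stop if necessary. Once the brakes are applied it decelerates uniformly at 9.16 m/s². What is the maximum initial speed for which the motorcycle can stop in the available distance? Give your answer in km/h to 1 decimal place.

Maximum speed ≈ 110.0 km/h

v²/(2a) = d ⇒ v = √(2 × 9.160 × 51) = √934.32 = 30.5666 m/s.
30.5666 m/s × 3.6 = 110.040 km/h.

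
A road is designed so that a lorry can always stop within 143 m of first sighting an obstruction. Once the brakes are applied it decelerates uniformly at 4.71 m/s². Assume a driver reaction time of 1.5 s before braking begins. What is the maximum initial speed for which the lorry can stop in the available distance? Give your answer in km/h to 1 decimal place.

Stopping distance: v·t_r + v²/(2a) = 143 with t_r = 1.5 s and a = 4.710 m/s².
So v² + 14.130 v − 1347.06 = 0.
Positive root: v = −a·t_r + √((a·t_r)² + 2a·d) = −7.065 + √(49.914 + 1347.06) = 30.3111 m/s.
30.3111 m/s × 3.6 = 109.120 km/h.

Maximum speed ≈ 109.1 km/h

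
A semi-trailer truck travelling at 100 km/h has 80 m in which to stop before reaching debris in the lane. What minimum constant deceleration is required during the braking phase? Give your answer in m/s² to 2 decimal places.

100 km/h ÷ 3.6 = 27.7778 m/s.
v² = 2a·d ⇒ a = v²/(2d) = 27.7778² / (2 × 80.000) = 771.606 / 160.000 = 4.8225 m/s².

Required deceleration ≈ 4.82 m/s²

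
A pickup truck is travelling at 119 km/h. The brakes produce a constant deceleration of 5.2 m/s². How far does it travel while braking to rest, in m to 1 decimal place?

119 km/h ÷ 3.6 = 33.0556 m/s.
Braking distance = v²/(2a) = 33.0556² / (2 × 5.200) = 1092.673 / 10.400 = 105.065 m.

Braking distance ≈ 105.1 m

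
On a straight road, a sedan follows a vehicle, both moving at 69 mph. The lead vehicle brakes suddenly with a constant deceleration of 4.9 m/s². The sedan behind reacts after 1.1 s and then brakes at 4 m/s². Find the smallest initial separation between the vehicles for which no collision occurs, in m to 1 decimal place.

Minimum gap ≈ 55.8 m

69 mph × 0.44704 = 30.8458 m/s.
Leader travels v²/(2a_L) = 951.463 / 9.800 = 97.088 m before stopping.
Follower covers v·t_r = 30.8458 × 1.1 = 33.930 m while reacting, then v²/(2a_F) = 951.463 / 8.000 = 118.933 m while braking, for a total of 33.930 + 118.933 = 152.863 m.
Since a_F ≤ a_L and the follower starts braking later, the follower is never slower than the leader, so the closest approach is when both have stopped.
Minimum gap = 152.863 − 97.088 = 55.775 m.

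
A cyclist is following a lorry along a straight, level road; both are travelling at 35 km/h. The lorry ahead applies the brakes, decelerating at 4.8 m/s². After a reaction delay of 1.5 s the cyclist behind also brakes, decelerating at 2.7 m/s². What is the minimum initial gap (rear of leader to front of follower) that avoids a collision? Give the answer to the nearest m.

35 km/h ÷ 3.6 = 9.7222 m/s.
Leader travels v²/(2a_L) = 94.521 / 9.600 = 9.846 m before stopping.
Follower covers v·t_r = 9.7222 × 1.5 = 14.583 m while reacting, then v²/(2a_F) = 94.521 / 5.400 = 17.504 m while braking, for a total of 14.583 + 17.504 = 32.087 m.
Since a_F ≤ a_L and the follower starts braking later, the follower is never slower than the leader, so the closest approach is when both have stopped.
Minimum gap = 32.087 − 9.846 = 22.241 m.

Minimum gap ≈ 22 m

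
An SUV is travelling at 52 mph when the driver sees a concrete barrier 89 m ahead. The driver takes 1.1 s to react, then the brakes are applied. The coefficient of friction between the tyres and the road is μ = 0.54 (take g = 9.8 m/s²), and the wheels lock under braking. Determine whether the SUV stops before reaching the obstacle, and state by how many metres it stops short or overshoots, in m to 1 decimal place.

52 mph × 0.44704 = 23.2461 m/s.
a = μg = 0.54 × 9.8 = 5.292 m/s².
Reaction distance = 23.2461 × 1.1 = 25.571 m.
Braking distance = v²/(2a) = 540.381 / 10.584 = 51.056 m.
Total stopping distance = 25.571 + 51.056 = 76.627 m, vs 89 m available — it stops with 89 − 76.627 = 12.373 m to spare.

Yes — it stops 12.4 m short of the obstacle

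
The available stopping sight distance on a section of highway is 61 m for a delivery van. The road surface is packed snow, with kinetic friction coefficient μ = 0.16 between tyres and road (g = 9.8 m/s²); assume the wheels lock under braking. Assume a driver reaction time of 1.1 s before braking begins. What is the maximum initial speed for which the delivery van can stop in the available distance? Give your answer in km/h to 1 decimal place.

Maximum speed ≈ 44.0 km/h

a = μg = 0.16 × 9.8 = 1.568 m/s².
Stopping distance: v·t_r + v²/(2a) = 61 with t_r = 1.1 s and a = 1.568 m/s².
So v² + 3.450 v − 191.30 = 0.
Positive root: v = −a·t_r + √((a·t_r)² + 2a·d) = −1.725 + √(2.976 + 191.30) = 12.2133 m/s.
12.2133 m/s × 3.6 = 43.968 km/h.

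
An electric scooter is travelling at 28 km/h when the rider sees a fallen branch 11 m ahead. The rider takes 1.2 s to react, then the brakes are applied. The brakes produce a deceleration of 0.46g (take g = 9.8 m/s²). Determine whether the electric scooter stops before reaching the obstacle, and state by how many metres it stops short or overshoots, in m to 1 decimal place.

28 km/h ÷ 3.6 = 7.7778 m/s.
a = 0.46 × 9.8 = 4.508 m/s².
Reaction distance = 7.7778 × 1.2 = 9.333 m.
Braking distance = v²/(2a) = 60.494 / 9.016 = 6.710 m.
Total stopping distance = 9.333 + 6.710 = 16.043 m, vs 11 m available — it cannot stop in time and overshoots by 16.043 − 11 = 5.043 m.

No — it overshoots by 5.0 m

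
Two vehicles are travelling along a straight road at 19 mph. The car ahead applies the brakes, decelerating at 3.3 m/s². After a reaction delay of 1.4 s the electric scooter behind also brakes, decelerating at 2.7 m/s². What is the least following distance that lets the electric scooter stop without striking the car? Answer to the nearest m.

19 mph × 0.44704 = 8.4938 m/s.
Leader travels v²/(2a_L) = 72.145 / 6.600 = 10.931 m before stopping.
Follower covers v·t_r = 8.4938 × 1.4 = 11.891 m while reacting, then v²/(2a_F) = 72.145 / 5.400 = 13.360 m while braking, for a total of 11.891 + 13.360 = 25.251 m.
Since a_F ≤ a_L and the follower starts braking later, the follower is never slower than the leader, so the closest approach is when both have stopped.
Minimum gap = 25.251 − 10.931 = 14.320 m.

Minimum gap ≈ 14 m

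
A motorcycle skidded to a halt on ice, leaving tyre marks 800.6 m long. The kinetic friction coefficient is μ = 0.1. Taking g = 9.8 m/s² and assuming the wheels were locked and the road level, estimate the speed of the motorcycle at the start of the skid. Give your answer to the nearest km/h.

Deceleration a = μg = 0.1 × 9.8 = 0.980 m/s².
v = √(2a·d) = √(2 × 0.980 × 800.6) = √1569.176 = 39.6128 m/s.
= 39.6128 × 3.6 = 142.606 km/h.

Initial speed ≈ 143 km/h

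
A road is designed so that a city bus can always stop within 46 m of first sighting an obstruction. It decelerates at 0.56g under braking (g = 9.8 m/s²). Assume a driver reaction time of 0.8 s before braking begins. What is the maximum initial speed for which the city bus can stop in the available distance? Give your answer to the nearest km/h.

Maximum speed ≈ 67 km/h

a = 0.56 × 9.8 = 5.488 m/s².
Stopping distance: v·t_r + v²/(2a) = 46 with t_r = 0.8 s and a = 5.488 m/s².
So v² + 8.781 v − 504.90 = 0.
Positive root: v = −a·t_r + √((a·t_r)² + 2a·d) = −4.390 + √(19.272 + 504.90) = 18.5048 m/s.
18.5048 m/s × 3.6 = 66.617 km/h.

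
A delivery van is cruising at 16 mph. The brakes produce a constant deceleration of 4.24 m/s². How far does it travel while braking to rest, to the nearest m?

16 mph × 0.44704 = 7.1526 m/s.
Braking distance = v²/(2a) = 7.1526² / (2 × 4.240) = 51.160 / 8.480 = 6.033 m.

Braking distance ≈ 6 m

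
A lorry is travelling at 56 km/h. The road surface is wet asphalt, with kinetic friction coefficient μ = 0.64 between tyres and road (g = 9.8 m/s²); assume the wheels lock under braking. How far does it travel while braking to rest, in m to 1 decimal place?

Braking distance ≈ 19.3 m

56 km/h ÷ 3.6 = 15.5556 m/s.
a = μg = 0.64 × 9.8 = 6.272 m/s².
Braking distance = v²/(2a) = 15.5556² / (2 × 6.272) = 241.977 / 12.544 = 19.290 m.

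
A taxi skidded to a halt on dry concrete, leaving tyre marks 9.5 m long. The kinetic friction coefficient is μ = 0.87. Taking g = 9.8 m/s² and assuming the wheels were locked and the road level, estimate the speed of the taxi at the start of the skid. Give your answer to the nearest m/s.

Deceleration a = μg = 0.87 × 9.8 = 8.526 m/s².
v = √(2a·d) = √(2 × 8.526 × 9.5) = √161.994 = 12.7277 m/s.

Initial speed ≈ 13 m/s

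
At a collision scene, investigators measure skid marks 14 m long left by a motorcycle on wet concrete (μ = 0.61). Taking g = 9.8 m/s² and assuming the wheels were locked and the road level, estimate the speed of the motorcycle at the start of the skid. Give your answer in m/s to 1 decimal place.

Initial speed ≈ 12.9 m/s

Deceleration a = μg = 0.61 × 9.8 = 5.978 m/s².
v = √(2a·d) = √(2 × 5.978 × 14) = √167.384 = 12.9377 m/s.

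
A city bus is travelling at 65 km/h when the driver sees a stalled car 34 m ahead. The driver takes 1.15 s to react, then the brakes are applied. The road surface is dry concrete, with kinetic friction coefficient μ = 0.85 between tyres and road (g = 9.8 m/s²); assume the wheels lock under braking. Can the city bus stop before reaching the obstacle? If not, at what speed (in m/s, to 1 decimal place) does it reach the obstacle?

65 km/h ÷ 3.6 = 18.0556 m/s.
a = μg = 0.85 × 9.8 = 8.330 m/s².
Reaction distance = 18.0556 × 1.15 = 20.764 m.
Braking distance needed to stop: v²/(2a) = 326.005 / 16.660 = 19.568 m, so total needed = 20.764 + 19.568 = 40.332 m > 34 m — it cannot stop.
Distance remaining when braking begins: 34 − 20.764 = 13.236 m.
v² = v₀² − 2a·d = 326.005 − 2 × 8.330 × 13.236 = 105.493 m²/s².
v = √105.493 = 10.271 m/s.

No — it strikes the obstacle at 10.3 m/s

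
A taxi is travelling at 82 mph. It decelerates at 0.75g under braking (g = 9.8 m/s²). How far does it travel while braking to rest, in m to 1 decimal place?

Braking distance ≈ 91.4 m

82 mph × 0.44704 = 36.6573 m/s.
a = 0.75 × 9.8 = 7.350 m/s².
Braking distance = v²/(2a) = 36.6573² / (2 × 7.350) = 1343.758 / 14.700 = 91.412 m.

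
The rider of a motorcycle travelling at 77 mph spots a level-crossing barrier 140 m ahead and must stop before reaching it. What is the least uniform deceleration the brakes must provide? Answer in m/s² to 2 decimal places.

Required deceleration ≈ 4.23 m/s²

77 mph × 0.44704 = 34.4221 m/s.
v² = 2a·d ⇒ a = v²/(2d) = 34.4221² / (2 × 140.000) = 1184.881 / 280.000 = 4.2317 m/s².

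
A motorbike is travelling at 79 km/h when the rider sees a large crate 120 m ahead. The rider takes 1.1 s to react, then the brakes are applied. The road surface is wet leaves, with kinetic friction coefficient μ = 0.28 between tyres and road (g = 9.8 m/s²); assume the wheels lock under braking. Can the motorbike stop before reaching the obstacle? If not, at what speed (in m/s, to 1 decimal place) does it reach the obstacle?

79 km/h ÷ 3.6 = 21.9444 m/s.
a = μg = 0.28 × 9.8 = 2.744 m/s².
Reaction distance = 21.9444 × 1.1 = 24.139 m.
Braking distance = v²/(2a) = 481.557 / 5.488 = 87.747 m.
Total stopping distance = 24.139 + 87.747 = 111.886 m, vs 120 m available — it stops with 120 − 111.886 = 8.114 m to spare.

Yes — it stops about 8.1 m short of the obstacle, so it never reaches it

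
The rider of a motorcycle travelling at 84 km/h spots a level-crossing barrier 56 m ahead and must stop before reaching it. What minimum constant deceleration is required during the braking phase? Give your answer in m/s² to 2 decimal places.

84 km/h ÷ 3.6 = 23.3333 m/s.
v² = 2a·d ⇒ a = v²/(2d) = 23.3333² / (2 × 56.000) = 544.443 / 112.000 = 4.8611 m/s².

Required deceleration ≈ 4.86 m/s²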